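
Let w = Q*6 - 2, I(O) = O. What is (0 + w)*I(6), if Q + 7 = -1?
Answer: -300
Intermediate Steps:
Q = -8 (Q = -7 - 1 = -8)
w = -50 (w = -8*6 - 2 = -48 - 2 = -50)
(0 + w)*I(6) = (0 - 50)*6 = -50*6 = -300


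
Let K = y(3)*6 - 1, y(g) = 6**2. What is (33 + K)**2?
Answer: 61504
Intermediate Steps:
y(g) = 36
K = 215 (K = 36*6 - 1 = 216 - 1 = 215)
(33 + K)**2 = (33 + 215)**2 = 248**2 = 61504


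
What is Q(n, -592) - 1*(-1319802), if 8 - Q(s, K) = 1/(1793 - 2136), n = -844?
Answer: 452694831/343 ≈ 1.3198e+6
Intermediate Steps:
Q(s, K) = 2745/343 (Q(s, K) = 8 - 1/(1793 - 2136) = 8 - 1/(-343) = 8 - 1*(-1/343) = 8 + 1/343 = 2745/343)
Q(n, -592) - 1*(-1319802) = 2745/343 - 1*(-1319802) = 2745/343 + 1319802 = 452694831/343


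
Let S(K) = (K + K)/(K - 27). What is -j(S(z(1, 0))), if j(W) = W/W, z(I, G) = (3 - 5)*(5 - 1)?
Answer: -1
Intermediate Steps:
z(I, G) = -8 (z(I, G) = -2*4 = -8)
S(K) = 2*K/(-27 + K) (S(K) = (2*K)/(-27 + K) = 2*K/(-27 + K))
j(W) = 1
-j(S(z(1, 0))) = -1*1 = -1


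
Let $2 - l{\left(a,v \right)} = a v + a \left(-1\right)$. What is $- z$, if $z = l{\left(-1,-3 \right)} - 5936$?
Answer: $5938$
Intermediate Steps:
$l{\left(a,v \right)} = 2 + a - a v$ ($l{\left(a,v \right)} = 2 - \left(a v + a \left(-1\right)\right) = 2 - \left(a v - a\right) = 2 - \left(- a + a v\right) = 2 + a - a v$)
$z = -5938$ ($z = \left(2 - 1 - \left(-1\right) \left(-3\right)\right) - 5936 = \left(2 - 1 - 3\right) - 5936 = -2 - 5936 = -5938$)
$- z = \left(-1\right) \left(-5938\right) = 5938$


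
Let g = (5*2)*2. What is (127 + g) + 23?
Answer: 170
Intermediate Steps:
g = 20 (g = 10*2 = 20)
(127 + g) + 23 = (127 + 20) + 23 = 147 + 23 = 170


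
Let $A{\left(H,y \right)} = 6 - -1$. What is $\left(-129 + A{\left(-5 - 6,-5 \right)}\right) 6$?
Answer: $-732$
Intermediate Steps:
$A{\left(H,y \right)} = 7$ ($A{\left(H,y \right)} = 6 + 1 = 7$)
$\left(-129 + A{\left(-5 - 6,-5 \right)}\right) 6 = \left(-129 + 7\right) 6 = \left(-122\right) 6 = -732$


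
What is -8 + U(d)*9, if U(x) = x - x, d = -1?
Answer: -8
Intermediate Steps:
U(x) = 0
-8 + U(d)*9 = -8 + 0*9 = -8 + 0 = -8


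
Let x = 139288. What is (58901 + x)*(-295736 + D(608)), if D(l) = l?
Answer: -58491123192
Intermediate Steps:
(58901 + x)*(-295736 + D(608)) = (58901 + 139288)*(-295736 + 608) = 198189*(-295128) = -58491123192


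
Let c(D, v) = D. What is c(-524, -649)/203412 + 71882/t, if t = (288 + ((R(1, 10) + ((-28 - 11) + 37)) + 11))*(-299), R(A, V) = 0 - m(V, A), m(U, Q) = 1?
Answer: -79717595/97841172 ≈ -0.81476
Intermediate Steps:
R(A, V) = -1 (R(A, V) = 0 - 1*1 = 0 - 1 = -1)
t = -88504 (t = (288 + ((-1 + ((-28 - 11) + 37)) + 11))*(-299) = (288 + ((-1 + (-39 + 37)) + 11))*(-299) = (288 + ((-1 - 2) + 11))*(-299) = (288 + (-3 + 11))*(-299) = (288 + 8)*(-299) = 296*(-299) = -88504)
c(-524, -649)/203412 + 71882/t = -524/203412 + 71882/(-88504) = -524*1/203412 + 71882*(-1/88504) = -131/50853 - 35941/44252 = -79717595/97841172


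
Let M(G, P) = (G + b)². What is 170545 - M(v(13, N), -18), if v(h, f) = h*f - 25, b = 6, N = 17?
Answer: 129741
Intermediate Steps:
v(h, f) = -25 + f*h (v(h, f) = f*h - 25 = -25 + f*h)
M(G, P) = (6 + G)² (M(G, P) = (G + 6)² = (6 + G)²)
170545 - M(v(13, N), -18) = 170545 - (6 + (-25 + 17*13))² = 170545 - (6 + (-25 + 221))² = 170545 - (6 + 196)² = 170545 - 1*202² = 170545 - 1*40804 = 170545 - 40804 = 129741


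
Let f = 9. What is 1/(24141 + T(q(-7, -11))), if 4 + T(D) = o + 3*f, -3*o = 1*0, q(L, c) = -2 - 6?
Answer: 1/24164 ≈ 4.1384e-5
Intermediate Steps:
q(L, c) = -8
o = 0 (o = -0/3 = -1/3*0 = 0)
T(D) = 23 (T(D) = -4 + (0 + 3*9) = -4 + (0 + 27) = -4 + 27 = 23)
1/(24141 + T(q(-7, -11))) = 1/(24141 + 23) = 1/24164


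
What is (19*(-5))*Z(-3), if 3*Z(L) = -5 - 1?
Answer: 190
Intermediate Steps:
Z(L) = -2 (Z(L) = (-5 - 1)/3 = (⅓)*(-6) = -2)
(19*(-5))*Z(-3) = (19*(-5))*(-2) = -95*(-2) = 190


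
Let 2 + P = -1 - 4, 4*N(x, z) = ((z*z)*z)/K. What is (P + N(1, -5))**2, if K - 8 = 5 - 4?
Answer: 142129/1296 ≈ 109.67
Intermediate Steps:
K = 9 (K = 8 + (5 - 4) = 8 + 1 = 9)
N(x, z) = z**3/36 (N(x, z) = (((z*z)*z)/9)/4 = ((z**2*z)*(1/9))/4 = (z**3*(1/9))/4 = (z**3/9)/4 = z**3/36)
P = -7 (P = -2 + (-1 - 4) = -2 - 5 = -7)
(P + N(1, -5))**2 = (-7 + (1/36)*(-5)**3)**2 = (-7 + (1/36)*(-125))**2 = (-7 - 125/36)**2 = (-377/36)**2 = 142129/1296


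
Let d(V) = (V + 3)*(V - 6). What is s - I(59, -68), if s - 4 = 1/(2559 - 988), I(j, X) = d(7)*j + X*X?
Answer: -8184909/1571 ≈ -5210.0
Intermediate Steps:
d(V) = (-6 + V)*(3 + V) (d(V) = (3 + V)*(-6 + V) = (-6 + V)*(3 + V))
I(j, X) = X² + 10*j (I(j, X) = (-18 + 7² - 3*7)*j + X*X = (-18 + 49 - 21)*j + X² = 10*j + X² = X² + 10*j)
s = 6285/1571 (s = 4 + 1/(2559 - 988) = 4 + 1/1571 = 6285/1571 ≈ 4.0006)
s - I(59, -68) = 6285/1571 - ((-68)² + 10*59) = 6285/1571 - (4624 + 590) = 6285/1571 - 1*5214 = 6285/1571 - 5214 = -8184909/1571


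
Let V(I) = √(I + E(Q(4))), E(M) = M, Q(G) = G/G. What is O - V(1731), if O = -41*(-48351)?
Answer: 1982391 - 2*√433 ≈ 1.9824e+6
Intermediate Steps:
Q(G) = 1
V(I) = √(1 + I) (V(I) = √(I + 1) = √(1 + I))
O = 1982391
O - V(1731) = 1982391 - √(1 + 1731) = 1982391 - √1732 = 1982391 - 2*√433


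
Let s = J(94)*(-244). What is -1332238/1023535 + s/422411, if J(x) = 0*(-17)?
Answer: -1332238/1023535 ≈ -1.3016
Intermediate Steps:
J(x) = 0
s = 0 (s = 0*(-244) = 0)
-1332238/1023535 + s/422411 = -1332238/1023535 + 0/422411 = -1332238*1/1023535 + 0*(1/422411) = -1332238/1023535 + 0 = -1332238/1023535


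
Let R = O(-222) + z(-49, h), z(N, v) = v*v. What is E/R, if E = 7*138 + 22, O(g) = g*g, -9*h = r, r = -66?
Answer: 2223/111010 ≈ 0.020025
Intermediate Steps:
h = 22/3 (h = -⅑*(-66) = 22/3 ≈ 7.3333)
z(N, v) = v²
O(g) = g²
R = 444040/9 (R = (-222)² + (22/3)² = 49284 + 484/9 = 444040/9 ≈ 49338.)
E = 988 (E = 966 + 22 = 988)
E/R = 988/(444040/9) = 988*(9/444040) = 2223/111010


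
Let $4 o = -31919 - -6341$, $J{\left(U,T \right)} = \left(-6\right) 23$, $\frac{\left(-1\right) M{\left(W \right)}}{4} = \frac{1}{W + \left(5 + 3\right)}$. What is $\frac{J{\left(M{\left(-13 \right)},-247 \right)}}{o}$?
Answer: $\frac{92}{4263} \approx 0.021581$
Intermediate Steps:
$M{\left(W \right)} = - \frac{4}{8 + W}$ ($M{\left(W \right)} = - \frac{4}{W + \left(5 + 3\right)} = - \frac{4}{W + 8} = - \frac{4}{8 + W}$)
$J{\left(U,T \right)} = -138$
$o = - \frac{12789}{2}$ ($o = \frac{-31919 - -6341}{4} = \frac{-31919 + 6341}{4} = \frac{1}{4} \left(-25578\right) = - \frac{12789}{2} \approx -6394.5$)
$\frac{J{\left(M{\left(-13 \right)},-247 \right)}}{o} = - \frac{138}{- \frac{12789}{2}} = \left(-138\right) \left(- \frac{2}{12789}\right) = \frac{92}{4263}$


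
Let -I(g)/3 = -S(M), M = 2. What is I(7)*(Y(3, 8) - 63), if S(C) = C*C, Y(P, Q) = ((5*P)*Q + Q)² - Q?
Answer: 195756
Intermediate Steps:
Y(P, Q) = (Q + 5*P*Q)² - Q (Y(P, Q) = (5*P*Q + Q)² - Q = (Q + 5*P*Q)² - Q)
S(C) = C²
I(g) = 12 (I(g) = -(-3)*2² = -(-3)*4 = -3*(-4) = 12)
I(7)*(Y(3, 8) - 63) = 12*(8*(-1 + 8*(1 + 5*3)²) - 63) = 12*(8*(-1 + 8*(1 + 15)²) - 63) = 12*(8*(-1 + 8*16²) - 63) = 12*(8*(-1 + 8*256) - 63) = 12*(8*(-1 + 2048) - 63) = 12*(8*2047 - 63) = 12*(16376 - 63) = 12*16313 = 195756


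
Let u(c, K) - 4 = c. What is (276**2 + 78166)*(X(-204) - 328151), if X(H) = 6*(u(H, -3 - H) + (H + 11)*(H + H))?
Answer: 22088346646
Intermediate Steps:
u(c, K) = 4 + c
X(H) = 24 + 6*H + 12*H*(11 + H) (X(H) = 6*((4 + H) + (H + 11)*(H + H)) = 6*((4 + H) + (11 + H)*(2*H)) = 6*((4 + H) + 2*H*(11 + H)) = 6*(4 + H + 2*H*(11 + H)) = 24 + 6*H + 12*H*(11 + H))
(276**2 + 78166)*(X(-204) - 328151) = (276**2 + 78166)*((24 + 12*(-204)**2 + 138*(-204)) - 328151) = (76176 + 78166)*((24 + 12*41616 - 28152) - 328151) = 154342*((24 + 499392 - 28152) - 328151) = 154342*(471264 - 328151) = 154342*143113 = 22088346646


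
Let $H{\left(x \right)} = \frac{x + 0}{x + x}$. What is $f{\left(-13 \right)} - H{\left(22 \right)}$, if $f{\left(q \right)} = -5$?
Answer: $- \frac{11}{2} \approx -5.5$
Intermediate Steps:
$H{\left(x \right)} = \frac{1}{2}$ ($H{\left(x \right)} = \frac{x}{2 x} = x \frac{1}{2 x} = \frac{1}{2}$)
$f{\left(-13 \right)} - H{\left(22 \right)} = -5 - \frac{1}{2} = - \frac{11}{2}$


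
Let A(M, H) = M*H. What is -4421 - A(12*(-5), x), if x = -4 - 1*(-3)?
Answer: -4481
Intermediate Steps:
x = -1 (x = -4 + 3 = -1)
A(M, H) = H*M
-4421 - A(12*(-5), x) = -4421 - (-1)*12*(-5) = -4421 - (-1)*(-60) = -4421 - 1*60 = -4421 - 60 = -4481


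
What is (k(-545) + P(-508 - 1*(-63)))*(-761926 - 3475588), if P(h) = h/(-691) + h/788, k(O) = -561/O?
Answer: -697058156126141/148378430 ≈ -4.6978e+6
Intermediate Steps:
P(h) = -97*h/544508 (P(h) = h*(-1/691) + h*(1/788) = -h/691 + h/788 = -97*h/544508)
(k(-545) + P(-508 - 1*(-63)))*(-761926 - 3475588) = (-561/(-545) - 97*(-508 - 1*(-63))/544508)*(-761926 - 3475588) = (-561*(-1/545) - 97*(-508 + 63)/544508)*(-4237514) = (561/545 - 97/544508*(-445))*(-4237514) = (561/545 + 43165/544508)*(-4237514) = (328993913/296756860)*(-4237514) = -697058156126141/148378430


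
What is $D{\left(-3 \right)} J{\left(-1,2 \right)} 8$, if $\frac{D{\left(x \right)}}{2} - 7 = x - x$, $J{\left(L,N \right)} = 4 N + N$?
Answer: $1120$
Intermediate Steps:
$J{\left(L,N \right)} = 5 N$
$D{\left(x \right)} = 14$ ($D{\left(x \right)} = 14 + 2 \left(x - x\right) = 14 + 2 \cdot 0 = 14 + 0 = 14$)
$D{\left(-3 \right)} J{\left(-1,2 \right)} 8 = 14 \cdot 5 \cdot 2 \cdot 8 = 14 \cdot 10 \cdot 8 = 140 \cdot 8 = 1120$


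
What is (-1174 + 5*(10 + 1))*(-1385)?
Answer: 1549815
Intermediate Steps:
(-1174 + 5*(10 + 1))*(-1385) = (-1174 + 5*11)*(-1385) = (-1174 + 55)*(-1385) = -1119*(-1385) = 1549815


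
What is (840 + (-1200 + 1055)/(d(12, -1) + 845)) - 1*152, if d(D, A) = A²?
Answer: 581903/846 ≈ 687.83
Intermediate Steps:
(840 + (-1200 + 1055)/(d(12, -1) + 845)) - 1*152 = (840 + (-1200 + 1055)/((-1)² + 845)) - 1*152 = (840 - 145/(1 + 845)) - 152 = (840 - 145/846) - 152 = 710495/846 - 152 = 581903/846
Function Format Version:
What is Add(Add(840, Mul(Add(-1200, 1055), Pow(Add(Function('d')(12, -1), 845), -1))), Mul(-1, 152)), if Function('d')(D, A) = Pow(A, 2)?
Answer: Rational(581903, 846) ≈ 687.83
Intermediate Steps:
Add(Add(840, Mul(Add(-1200, 1055), Pow(Add(Function('d')(12, -1), 845), -1))), Mul(-1, 152)) = Add(Add(840, Mul(Add(-1200, 1055), Pow(Add(Pow(-1, 2), 845), -1))), Mul(-1, 152)) = Add(Add(840, Mul(-145, Pow(Add(1, 845), -1))), -152) = Add(Add(840, Mul(-145, Pow(846, -1))), -152) = Add(Add(840, Mul(-145, Rational(1, 846))), -152) = Add(Add(840, Rational(-145, 846)), -152) = Add(Rational(710495, 846), -152) = Rational(581903, 846)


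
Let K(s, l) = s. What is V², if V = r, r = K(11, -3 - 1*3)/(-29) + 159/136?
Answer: 9703225/15555136 ≈ 0.62380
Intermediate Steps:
r = 3115/3944 (r = 11/(-29) + 159/136 = 11*(-1/29) + 159*(1/136) = -11/29 + 159/136 = 3115/3944 ≈ 0.78981)
V = 3115/3944 ≈ 0.78981
V² = (3115/3944)² = 9703225/15555136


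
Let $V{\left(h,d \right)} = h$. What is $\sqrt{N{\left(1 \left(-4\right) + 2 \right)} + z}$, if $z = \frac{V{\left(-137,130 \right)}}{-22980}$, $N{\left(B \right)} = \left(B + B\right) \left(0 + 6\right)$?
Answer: $\frac{i \sqrt{3167695335}}{11490} \approx 4.8984 i$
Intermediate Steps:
$N{\left(B \right)} = 12 B$ ($N{\left(B \right)} = 2 B 6 = 12 B$)
$z = \frac{137}{22980}$ ($z = - \frac{137}{-22980} = \left(-137\right) \left(- \frac{1}{22980}\right) = \frac{137}{22980} \approx 0.0059617$)
$\sqrt{N{\left(1 \left(-4\right) + 2 \right)} + z} = \sqrt{12 \left(1 \left(-4\right) + 2\right) + \frac{137}{22980}} = \sqrt{12 \left(-4 + 2\right) + \frac{137}{22980}} = \sqrt{12 \left(-2\right) + \frac{137}{22980}} = \sqrt{-24 + \frac{137}{22980}} = \sqrt{- \frac{551383}{22980}} = \frac{i \sqrt{3167695335}}{11490}$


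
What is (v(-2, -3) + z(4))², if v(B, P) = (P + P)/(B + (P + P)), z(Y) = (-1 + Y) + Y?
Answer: 961/16 ≈ 60.063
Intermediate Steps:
z(Y) = -1 + 2*Y
v(B, P) = 2*P/(B + 2*P) (v(B, P) = (2*P)/(B + 2*P) = 2*P/(B + 2*P))
(v(-2, -3) + z(4))² = (2*(-3)/(-2 + 2*(-3)) + (-1 + 2*4))² = (2*(-3)/(-2 - 6) + (-1 + 8))² = (2*(-3)/(-8) + 7)² = (2*(-3)*(-⅛) + 7)² = (¾ + 7)² = (31/4)² = 961/16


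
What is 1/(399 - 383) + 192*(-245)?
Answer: -752639/16 ≈ -47040.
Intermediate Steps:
1/(399 - 383) + 192*(-245) = 1/16 - 47040 = -752639/16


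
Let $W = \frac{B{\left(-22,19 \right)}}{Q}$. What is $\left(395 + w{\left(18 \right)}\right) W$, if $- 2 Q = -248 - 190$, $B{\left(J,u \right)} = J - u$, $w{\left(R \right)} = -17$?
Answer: $- \frac{5166}{73} \approx -70.767$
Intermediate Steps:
$Q = 219$ ($Q = - \frac{-248 - 190}{2} = \left(- \frac{1}{2}\right) \left(-438\right) = 219$)
$W = - \frac{41}{219}$ ($W = \frac{-22 - 19}{219} = \left(-22 - 19\right) \frac{1}{219} = \left(-41\right) \frac{1}{219} = - \frac{41}{219} \approx -0.18721$)
$\left(395 + w{\left(18 \right)}\right) W = \left(395 - 17\right) \left(- \frac{41}{219}\right) = 378 \left(- \frac{41}{219}\right) = - \frac{5166}{73}$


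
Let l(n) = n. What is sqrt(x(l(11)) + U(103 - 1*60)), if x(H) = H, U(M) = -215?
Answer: 2*I*sqrt(51) ≈ 14.283*I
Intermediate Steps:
sqrt(x(l(11)) + U(103 - 1*60)) = sqrt(11 - 215) = sqrt(-204) = 2*I*sqrt(51)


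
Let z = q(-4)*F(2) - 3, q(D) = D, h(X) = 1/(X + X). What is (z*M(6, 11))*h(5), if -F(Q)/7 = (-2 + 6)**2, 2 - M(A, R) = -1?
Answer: 267/2 ≈ 133.50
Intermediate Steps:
M(A, R) = 3 (M(A, R) = 2 - 1*(-1) = 2 + 1 = 3)
h(X) = 1/(2*X)
F(Q) = -112 (F(Q) = -7*(-2 + 6)**2 = -7*4**2 = -7*16 = -112)
z = 445 (z = -4*(-112) - 3 = 448 - 3 = 445)
(z*M(6, 11))*h(5) = (445*3)*((1/2)/5) = 1335*((1/2)*(1/5)) = 1335*(1/10) = 267/2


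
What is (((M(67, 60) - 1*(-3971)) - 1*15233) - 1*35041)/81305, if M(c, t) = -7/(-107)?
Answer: -4954414/8699635 ≈ -0.56950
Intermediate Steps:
M(c, t) = 7/107 (M(c, t) = -7*(-1/107) = 7/107)
(((M(67, 60) - 1*(-3971)) - 1*15233) - 1*35041)/81305 = (((7/107 - 1*(-3971)) - 1*15233) - 1*35041)/81305 = (((7/107 + 3971) - 15233) - 35041)*(1/81305) = ((424904/107 - 15233) - 35041)*(1/81305) = (-1205027/107 - 35041)*(1/81305) = -4954414/107*1/81305 = -4954414/8699635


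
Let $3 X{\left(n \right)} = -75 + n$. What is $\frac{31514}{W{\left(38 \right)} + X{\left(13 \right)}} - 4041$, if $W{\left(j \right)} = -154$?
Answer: $- \frac{1106013}{262} \approx -4221.4$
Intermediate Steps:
$X{\left(n \right)} = -25 + \frac{n}{3}$ ($X{\left(n \right)} = \frac{-75 + n}{3} = -25 + \frac{n}{3}$)
$\frac{31514}{W{\left(38 \right)} + X{\left(13 \right)}} - 4041 = \frac{31514}{-154 + \left(-25 + \frac{1}{3} \cdot 13\right)} - 4041 = \frac{31514}{-154 + \left(-25 + \frac{13}{3}\right)} - 4041 = \frac{31514}{-154 - \frac{62}{3}} - 4041 = \frac{31514}{- \frac{524}{3}} - 4041 = 31514 \left(- \frac{3}{524}\right) - 4041 = - \frac{47271}{262} - 4041 = - \frac{1106013}{262}$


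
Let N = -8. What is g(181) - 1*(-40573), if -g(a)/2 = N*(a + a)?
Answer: 46365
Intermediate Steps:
g(a) = 32*a (g(a) = -(-16)*(a + a) = -(-16)*2*a = -(-32)*a = 32*a)
g(181) - 1*(-40573) = 32*181 - 1*(-40573) = 5792 + 40573 = 46365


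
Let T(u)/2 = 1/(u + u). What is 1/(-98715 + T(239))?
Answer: -239/23592884 ≈ -1.0130e-5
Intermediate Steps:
T(u) = 1/u (T(u) = 2/(u + u) = 2/((2*u)) = 2*(1/(2*u)) = 1/u)
1/(-98715 + T(239)) = 1/(-98715 + 1/239) = 1/(-23592884/239) = -239/23592884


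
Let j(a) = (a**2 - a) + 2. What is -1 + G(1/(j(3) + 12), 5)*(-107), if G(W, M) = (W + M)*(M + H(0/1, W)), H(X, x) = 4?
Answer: -97283/20 ≈ -4864.1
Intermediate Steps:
j(a) = 2 + a**2 - a
G(W, M) = (4 + M)*(M + W) (G(W, M) = (W + M)*(M + 4) = (M + W)*(4 + M) = (4 + M)*(M + W))
-1 + G(1/(j(3) + 12), 5)*(-107) = -1 + (5**2 + 4*5 + 4/((2 + 3**2 - 1*3) + 12) + 5/((2 + 3**2 - 1*3) + 12))*(-107) = -1 + (25 + 20 + 4/((2 + 9 - 3) + 12) + 5/((2 + 9 - 3) + 12))*(-107) = -1 + (25 + 20 + 4/(8 + 12) + 5/(8 + 12))*(-107) = -1 + (25 + 20 + 4/20 + 5/20)*(-107) = -1 + (25 + 20 + 4*(1/20) + 5*(1/20))*(-107) = -1 + (25 + 20 + 1/5 + 1/4)*(-107) = -1 + (909/20)*(-107) = -1 - 97263/20 = -97283/20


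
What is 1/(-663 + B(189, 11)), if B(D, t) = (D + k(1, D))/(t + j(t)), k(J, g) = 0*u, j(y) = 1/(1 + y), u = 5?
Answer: -19/12273 ≈ -0.0015481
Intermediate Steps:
k(J, g) = 0 (k(J, g) = 0*5 = 0)
B(D, t) = D/(t + 1/(1 + t)) (B(D, t) = (D + 0)/(t + 1/(1 + t)) = D/(t + 1/(1 + t)))
1/(-663 + B(189, 11)) = 1/(-663 + 189*(1 + 11)/(1 + 11*(1 + 11))) = 1/(-663 + 189*12/(1 + 11*12)) = 1/(-663 + 189*12/(1 + 132)) = 1/(-663 + 189*12/133) = 1/(-663 + 189*(1/133)*12) = 1/(-663 + 324/19) = 1/(-12273/19) = -19/12273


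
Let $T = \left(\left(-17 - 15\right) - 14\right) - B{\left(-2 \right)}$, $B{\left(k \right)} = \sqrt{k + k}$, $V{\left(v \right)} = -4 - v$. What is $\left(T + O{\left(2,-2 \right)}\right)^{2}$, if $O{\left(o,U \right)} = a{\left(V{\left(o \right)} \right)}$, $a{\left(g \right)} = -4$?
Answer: $2496 + 200 i \approx 2496.0 + 200.0 i$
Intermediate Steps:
$O{\left(o,U \right)} = -4$
$B{\left(k \right)} = \sqrt{2} \sqrt{k}$ ($B{\left(k \right)} = \sqrt{2 k} = \sqrt{2} \sqrt{k}$)
$T = -46 - 2 i$ ($T = \left(\left(-17 - 15\right) - 14\right) - \sqrt{2} \sqrt{-2} = \left(-32 - 14\right) - \sqrt{2} i \sqrt{2} = -46 - 2 i \approx -46.0 - 2.0 i$)
$\left(T + O{\left(2,-2 \right)}\right)^{2} = \left(\left(-46 - 2 i\right) - 4\right)^{2} = \left(-50 - 2 i\right)^{2}$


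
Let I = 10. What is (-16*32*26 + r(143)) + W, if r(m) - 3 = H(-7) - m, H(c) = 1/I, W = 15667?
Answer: 22151/10 ≈ 2215.1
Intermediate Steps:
H(c) = ⅒ (H(c) = 1/10 = ⅒)
r(m) = 31/10 - m (r(m) = 3 + (⅒ - m) = 31/10 - m)
(-16*32*26 + r(143)) + W = (-16*32*26 + (31/10 - 1*143)) + 15667 = (-512*26 + (31/10 - 143)) + 15667 = (-13312 - 1399/10) + 15667 = -134519/10 + 15667 = 22151/10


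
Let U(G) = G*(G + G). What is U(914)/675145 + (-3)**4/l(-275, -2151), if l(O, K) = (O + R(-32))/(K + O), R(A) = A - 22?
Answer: 133219733938/222122705 ≈ 599.76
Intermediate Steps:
R(A) = -22 + A
U(G) = 2*G**2 (U(G) = G*(2*G) = 2*G**2)
l(O, K) = (-54 + O)/(K + O) (l(O, K) = (O + (-22 - 32))/(K + O) = (O - 54)/(K + O) = (-54 + O)/(K + O))
U(914)/675145 + (-3)**4/l(-275, -2151) = (2*914**2)/675145 + (-3)**4/(((-54 - 275)/(-2151 - 275))) = (2*835396)*(1/675145) + 81/((-329/(-2426))) = 1670792*(1/675145) + 81/((-1/2426*(-329))) = 1670792/675145 + 81/(329/2426) = 1670792/675145 + 81*(2426/329) = 1670792/675145 + 196506/329 = 133219733938/222122705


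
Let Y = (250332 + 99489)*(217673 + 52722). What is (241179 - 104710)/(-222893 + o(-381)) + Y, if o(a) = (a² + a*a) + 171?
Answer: 6394273812478469/67600 ≈ 9.4590e+10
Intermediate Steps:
o(a) = 171 + 2*a² (o(a) = (a² + a²) + 171 = 2*a² + 171 = 171 + 2*a²)
Y = 94589849295 (Y = 349821*270395 = 94589849295)
(241179 - 104710)/(-222893 + o(-381)) + Y = (241179 - 104710)/(-222893 + (171 + 2*(-381)²)) + 94589849295 = 136469/(-222893 + (171 + 2*145161)) + 94589849295 = 136469/(-222893 + (171 + 290322)) + 94589849295 = 136469/(-222893 + 290493) + 94589849295 = 136469/67600 + 94589849295 = 6394273812478469/67600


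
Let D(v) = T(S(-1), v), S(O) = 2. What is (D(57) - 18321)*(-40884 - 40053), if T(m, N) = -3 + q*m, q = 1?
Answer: 1482927714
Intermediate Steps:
T(m, N) = -3 + m (T(m, N) = -3 + 1*m = -3 + m)
D(v) = -1 (D(v) = -3 + 2 = -1)
(D(57) - 18321)*(-40884 - 40053) = (-1 - 18321)*(-40884 - 40053) = -18322*(-80937) = 1482927714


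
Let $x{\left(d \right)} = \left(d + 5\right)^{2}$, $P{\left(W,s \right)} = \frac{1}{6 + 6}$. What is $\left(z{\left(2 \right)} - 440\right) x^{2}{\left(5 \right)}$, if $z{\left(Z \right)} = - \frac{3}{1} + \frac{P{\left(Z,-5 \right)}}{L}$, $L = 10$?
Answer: $- \frac{13289750}{3} \approx -4.4299 \cdot 10^{6}$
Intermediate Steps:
$P{\left(W,s \right)} = \frac{1}{12}$
$x{\left(d \right)} = \left(5 + d\right)^{2}$
$z{\left(Z \right)} = - \frac{359}{120}$ ($z{\left(Z \right)} = - \frac{3}{1} + \frac{1}{12 \cdot 10} = \left(-3\right) 1 + \frac{1}{12} \cdot \frac{1}{10} = -3 + \frac{1}{120} = - \frac{359}{120}$)
$\left(z{\left(2 \right)} - 440\right) x^{2}{\left(5 \right)} = \left(- \frac{359}{120} - 440\right) \left(\left(5 + 5\right)^{2}\right)^{2} = - \frac{53159 \left(10^{2}\right)^{2}}{120} = - \frac{53159 \cdot 100^{2}}{120} = \left(- \frac{53159}{120}\right) 10000 = - \frac{13289750}{3}$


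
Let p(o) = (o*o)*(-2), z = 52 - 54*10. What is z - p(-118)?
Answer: 27360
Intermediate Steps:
z = -488 (z = 52 - 540 = -488)
p(o) = -2*o² (p(o) = o²*(-2) = -2*o²)
z - p(-118) = -488 - (-2)*(-118)² = -488 - (-2)*13924 = -488 - 1*(-27848) = -488 + 27848 = 27360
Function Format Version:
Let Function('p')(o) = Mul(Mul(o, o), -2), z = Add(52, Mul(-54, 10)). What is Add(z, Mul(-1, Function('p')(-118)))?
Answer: 27360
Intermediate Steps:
z = -488 (z = Add(52, -540) = -488)
Function('p')(o) = Mul(-2, Pow(o, 2)) (Function('p')(o) = Mul(Pow(o, 2), -2) = Mul(-2, Pow(o, 2)))
Add(z, Mul(-1, Function('p')(-118))) = Add(-488, Mul(-1, Mul(-2, Pow(-118, 2)))) = Add(-488, Mul(-1, Mul(-2, 13924))) = Add(-488, Mul(-1, -27848)) = Add(-488, 27848) = 27360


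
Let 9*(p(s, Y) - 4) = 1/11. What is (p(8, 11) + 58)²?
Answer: 37687321/9801 ≈ 3845.3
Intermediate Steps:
p(s, Y) = 397/99 (p(s, Y) = 4 + (⅑)/11 = 4 + (⅑)*(1/11) = 4 + 1/99 = 397/99)
(p(8, 11) + 58)² = (397/99 + 58)² = (6139/99)² = 37687321/9801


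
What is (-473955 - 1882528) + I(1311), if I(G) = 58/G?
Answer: -3089349155/1311 ≈ -2.3565e+6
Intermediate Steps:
(-473955 - 1882528) + I(1311) = (-473955 - 1882528) + 58/1311 = -2356483 + 58*(1/1311) = -2356483 + 58/1311 = -3089349155/1311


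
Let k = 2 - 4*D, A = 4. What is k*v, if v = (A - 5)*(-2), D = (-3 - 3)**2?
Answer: -284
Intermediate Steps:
D = 36 (D = (-6)**2 = 36)
v = 2 (v = (4 - 5)*(-2) = -1*(-2) = 2)
k = -142 (k = 2 - 4*36 = 2 - 144 = -142)
k*v = -142*2 = -284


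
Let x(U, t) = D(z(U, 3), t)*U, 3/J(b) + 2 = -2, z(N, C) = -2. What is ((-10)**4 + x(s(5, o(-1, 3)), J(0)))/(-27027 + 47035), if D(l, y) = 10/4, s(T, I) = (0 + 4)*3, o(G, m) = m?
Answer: 5015/10004 ≈ 0.50130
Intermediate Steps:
s(T, I) = 12 (s(T, I) = 4*3 = 12)
J(b) = -3/4 (J(b) = 3/(-2 - 2) = 3/(-4) = 3*(-1/4) = -3/4)
D(l, y) = 5/2 (D(l, y) = 10*(1/4) = 5/2)
x(U, t) = 5*U/2
((-10)**4 + x(s(5, o(-1, 3)), J(0)))/(-27027 + 47035) = ((-10)**4 + (5/2)*12)/(-27027 + 47035) = (10000 + 30)/20008 = 10030*(1/20008) = 5015/10004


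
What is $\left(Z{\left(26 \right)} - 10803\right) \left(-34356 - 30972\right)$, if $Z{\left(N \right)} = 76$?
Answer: $700773456$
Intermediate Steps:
$\left(Z{\left(26 \right)} - 10803\right) \left(-34356 - 30972\right) = \left(76 - 10803\right) \left(-34356 - 30972\right) = \left(-10727\right) \left(-65328\right) = 700773456$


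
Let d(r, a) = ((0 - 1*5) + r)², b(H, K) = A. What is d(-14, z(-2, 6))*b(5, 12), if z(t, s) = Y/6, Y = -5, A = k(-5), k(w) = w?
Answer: -1805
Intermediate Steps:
A = -5
b(H, K) = -5
z(t, s) = -⅚ (z(t, s) = -5/6 = -5*⅙ = -⅚)
d(r, a) = (-5 + r)² (d(r, a) = ((0 - 5) + r)² = (-5 + r)²)
d(-14, z(-2, 6))*b(5, 12) = (-5 - 14)²*(-5) = (-19)²*(-5) = 361*(-5) = -1805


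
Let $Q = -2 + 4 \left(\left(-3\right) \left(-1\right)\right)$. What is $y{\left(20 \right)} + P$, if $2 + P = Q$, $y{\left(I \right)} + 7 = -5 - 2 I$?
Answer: $-44$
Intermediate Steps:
$y{\left(I \right)} = -12 - 2 I$ ($y{\left(I \right)} = -7 - \left(5 + 2 I\right) = -12 - 2 I$)
$Q = 10$ ($Q = -2 + 4 \cdot 3 = -2 + 12 = 10$)
$P = 8$ ($P = -2 + 10 = 8$)
$y{\left(20 \right)} + P = \left(-12 - 40\right) + 8 = -52 + 8 = -44$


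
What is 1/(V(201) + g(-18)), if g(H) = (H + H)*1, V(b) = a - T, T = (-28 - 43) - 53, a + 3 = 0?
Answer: 1/85 ≈ 0.011765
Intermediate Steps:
a = -3 (a = -3 + 0 = -3)
T = -124 (T = -71 - 53 = -124)
V(b) = 121 (V(b) = -3 - 1*(-124) = -3 + 124 = 121)
g(H) = 2*H (g(H) = (2*H)*1 = 2*H)
1/(V(201) + g(-18)) = 1/(121 + 2*(-18)) = 1/(121 - 36) = 1/85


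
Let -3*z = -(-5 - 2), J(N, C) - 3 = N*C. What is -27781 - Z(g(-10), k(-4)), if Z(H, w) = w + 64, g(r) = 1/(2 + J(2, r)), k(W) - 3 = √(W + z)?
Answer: -27848 - I*√57/3 ≈ -27848.0 - 2.5166*I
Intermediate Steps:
J(N, C) = 3 + C*N (J(N, C) = 3 + N*C = 3 + C*N)
z = -7/3 (z = -(-1)*(-5 - 2)/3 = -(-1)*(-7)/3 = -⅓*7 = -7/3 ≈ -2.3333)
k(W) = 3 + √(-7/3 + W) (k(W) = 3 + √(W - 7/3) = 3 + √(-7/3 + W))
g(r) = 1/(5 + 2*r) (g(r) = 1/(2 + (3 + r*2)) = 1/(2 + (3 + 2*r)) = 1/(5 + 2*r))
Z(H, w) = 64 + w
-27781 - Z(g(-10), k(-4)) = -27781 - (64 + (3 + √(-21 + 9*(-4))/3)) = -27781 - (64 + (3 + √(-21 - 36)/3)) = -27781 - (64 + (3 + √(-57)/3)) = -27781 - (64 + (3 + (I*√57)/3)) = -27781 - (64 + (3 + I*√57/3)) = -27781 - (67 + I*√57/3) = -27781 + (-67 - I*√57/3) = -27848 - I*√57/3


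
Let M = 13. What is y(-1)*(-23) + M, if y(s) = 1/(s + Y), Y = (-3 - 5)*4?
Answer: 452/33 ≈ 13.697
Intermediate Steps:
Y = -32 (Y = -8*4 = -32)
y(s) = 1/(-32 + s) (y(s) = 1/(s - 32) = 1/(-32 + s))
y(-1)*(-23) + M = -23/(-32 - 1) + 13 = -23/(-33) + 13 = -1/33*(-23) + 13 = 23/33 + 13 = 452/33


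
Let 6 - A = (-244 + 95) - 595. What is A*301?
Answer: 225750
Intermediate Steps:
A = 750 (A = 6 - ((-244 + 95) - 595) = 6 - (-149 - 595) = 6 - 1*(-744) = 6 + 744 = 750)
A*301 = 750*301 = 225750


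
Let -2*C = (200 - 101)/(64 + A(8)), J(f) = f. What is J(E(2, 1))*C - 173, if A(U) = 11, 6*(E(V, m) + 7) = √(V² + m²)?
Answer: -8419/50 - 11*√5/100 ≈ -168.63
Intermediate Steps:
E(V, m) = -7 + √(V² + m²)/6
C = -33/50 (C = -(200 - 101)/(2*(64 + 11)) = -99/(2*75) = -½*33/25 = -33/50 ≈ -0.66000)
J(E(2, 1))*C - 173 = (-7 + √(2² + 1²)/6)*(-33/50) - 173 = (-7 + √(4 + 1)/6)*(-33/50) - 173 = (-7 + √5/6)*(-33/50) - 173 = (231/50 - 11*√5/100) - 173 = -8419/50 - 11*√5/100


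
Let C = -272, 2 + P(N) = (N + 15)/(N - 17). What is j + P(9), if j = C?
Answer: -277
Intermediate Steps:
P(N) = -2 + (15 + N)/(-17 + N) (P(N) = -2 + (N + 15)/(N - 17) = -2 + (15 + N)/(-17 + N))
j = -272
j + P(9) = -272 + (49 - 1*9)/(-17 + 9) = -272 + (49 - 9)/(-8) = -272 - 1/8*40 = -272 - 5 = -277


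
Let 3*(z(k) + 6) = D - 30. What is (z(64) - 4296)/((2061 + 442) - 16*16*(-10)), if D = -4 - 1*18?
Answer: -12958/15189 ≈ -0.85312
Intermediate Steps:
D = -22 (D = -4 - 18 = -22)
z(k) = -70/3 (z(k) = -6 + (-22 - 30)/3 = -6 + (1/3)*(-52) = -6 - 52/3 = -70/3)
(z(64) - 4296)/((2061 + 442) - 16*16*(-10)) = (-70/3 - 4296)/((2061 + 442) - 16*16*(-10)) = -12958/(3*(2503 - 256*(-10))) = -12958/(3*(2503 + 2560)) = -12958/3/5063 = -12958/3*1/5063 = -12958/15189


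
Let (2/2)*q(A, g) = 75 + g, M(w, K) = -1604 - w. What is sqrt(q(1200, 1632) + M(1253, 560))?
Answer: 5*I*sqrt(46) ≈ 33.912*I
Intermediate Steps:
q(A, g) = 75 + g
sqrt(q(1200, 1632) + M(1253, 560)) = sqrt((75 + 1632) + (-1604 - 1*1253)) = sqrt(1707 + (-1604 - 1253)) = sqrt(1707 - 2857) = sqrt(-1150) = 5*I*sqrt(46)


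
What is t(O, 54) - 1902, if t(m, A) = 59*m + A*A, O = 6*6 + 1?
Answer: 3197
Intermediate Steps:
O = 37 (O = 36 + 1 = 37)
t(m, A) = A² + 59*m (t(m, A) = 59*m + A² = A² + 59*m)
t(O, 54) - 1902 = (54² + 59*37) - 1902 = (2916 + 2183) - 1902 = 5099 - 1902 = 3197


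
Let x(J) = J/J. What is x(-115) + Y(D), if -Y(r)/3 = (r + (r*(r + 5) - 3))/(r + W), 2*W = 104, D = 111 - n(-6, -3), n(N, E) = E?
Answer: -40865/166 ≈ -246.17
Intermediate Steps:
x(J) = 1
D = 114 (D = 111 - 1*(-3) = 111 + 3 = 114)
W = 52 (W = (½)*104 = 52)
Y(r) = -3*(-3 + r + r*(5 + r))/(52 + r) (Y(r) = -3*(r + (r*(r + 5) - 3))/(r + 52) = -3*(r + (r*(5 + r) - 3))/(52 + r) = -3*(r + (-3 + r*(5 + r)))/(52 + r) = -3*(-3 + r + r*(5 + r))/(52 + r))
x(-115) + Y(D) = 1 + 3*(3 - 1*114² - 6*114)/(52 + 114) = 1 + 3*(3 - 1*12996 - 684)/166 = 1 + 3*(1/166)*(3 - 12996 - 684) = 1 + 3*(1/166)*(-13677) = 1 - 41031/166 = -40865/166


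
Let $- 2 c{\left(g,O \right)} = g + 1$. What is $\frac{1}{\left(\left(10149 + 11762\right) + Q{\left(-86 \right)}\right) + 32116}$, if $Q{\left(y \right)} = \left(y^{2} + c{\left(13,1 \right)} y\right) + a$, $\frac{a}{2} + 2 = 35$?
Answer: $\frac{1}{62091} \approx 1.6105 \cdot 10^{-5}$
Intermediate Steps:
$a = 66$ ($a = -4 + 2 \cdot 35 = -4 + 70 = 66$)
$c{\left(g,O \right)} = - \frac{1}{2} - \frac{g}{2}$ ($c{\left(g,O \right)} = - \frac{g + 1}{2} = - \frac{1 + g}{2} = - \frac{1}{2} - \frac{g}{2}$)
$Q{\left(y \right)} = 66 + y^{2} - 7 y$ ($Q{\left(y \right)} = \left(y^{2} + \left(- \frac{1}{2} - \frac{13}{2}\right) y\right) + 66 = \left(y^{2} - 7 y\right) + 66 = 66 + y^{2} - 7 y$)
$\frac{1}{\left(\left(10149 + 11762\right) + Q{\left(-86 \right)}\right) + 32116} = \frac{1}{\left(\left(10149 + 11762\right) + \left(66 + \left(-86\right)^{2} - -602\right)\right) + 32116} = \frac{1}{\left(21911 + \left(66 + 7396 + 602\right)\right) + 32116} = \frac{1}{\left(21911 + 8064\right) + 32116} = \frac{1}{29975 + 32116} = \frac{1}{62091}$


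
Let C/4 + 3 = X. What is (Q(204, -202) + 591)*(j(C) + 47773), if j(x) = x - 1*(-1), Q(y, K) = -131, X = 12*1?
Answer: 21992600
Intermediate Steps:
X = 12
C = 36 (C = -12 + 4*12 = -12 + 48 = 36)
j(x) = 1 + x (j(x) = x + 1 = 1 + x)
(Q(204, -202) + 591)*(j(C) + 47773) = (-131 + 591)*((1 + 36) + 47773) = 460*(37 + 47773) = 460*47810 = 21992600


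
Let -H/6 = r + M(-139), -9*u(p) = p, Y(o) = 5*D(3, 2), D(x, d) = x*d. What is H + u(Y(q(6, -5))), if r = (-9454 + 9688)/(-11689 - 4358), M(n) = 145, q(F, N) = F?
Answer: -4670992/5349 ≈ -873.25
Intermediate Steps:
D(x, d) = d*x
Y(o) = 30 (Y(o) = 5*(2*3) = 5*6 = 30)
r = -26/1783 (r = 234/(-16047) = 234*(-1/16047) = -26/1783 ≈ -0.014582)
u(p) = -p/9
H = -1551054/1783 (H = -6*(-26/1783 + 145) = -6*258509/1783 = -1551054/1783 ≈ -869.91)
H + u(Y(q(6, -5))) = -1551054/1783 - ⅑*30 = -1551054/1783 - 10/3 = -4670992/5349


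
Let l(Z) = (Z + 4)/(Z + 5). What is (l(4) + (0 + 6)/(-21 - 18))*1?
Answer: 86/117 ≈ 0.73504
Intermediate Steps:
l(Z) = (4 + Z)/(5 + Z)
(l(4) + (0 + 6)/(-21 - 18))*1 = ((4 + 4)/(5 + 4) + (0 + 6)/(-21 - 18))*1 = (8/9 + 6/(-39))*1 = ((⅑)*8 + 6*(-1/39))*1 = (8/9 - 2/13)*1 = (86/117)*1 = 86/117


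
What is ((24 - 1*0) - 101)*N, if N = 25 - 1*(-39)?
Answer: -4928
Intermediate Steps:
N = 64 (N = 25 + 39 = 64)
((24 - 1*0) - 101)*N = ((24 - 1*0) - 101)*64 = ((24 + 0) - 101)*64 = (24 - 101)*64 = -77*64 = -4928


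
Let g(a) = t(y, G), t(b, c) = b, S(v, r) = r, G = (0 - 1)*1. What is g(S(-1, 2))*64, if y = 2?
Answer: 128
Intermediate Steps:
G = -1 (G = -1*1 = -1)
g(a) = 2
g(S(-1, 2))*64 = 2*64 = 128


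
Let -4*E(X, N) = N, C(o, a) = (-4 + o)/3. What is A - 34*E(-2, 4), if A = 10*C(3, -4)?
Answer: 92/3 ≈ 30.667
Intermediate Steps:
C(o, a) = -4/3 + o/3 (C(o, a) = (-4 + o)*(⅓) = -4/3 + o/3)
E(X, N) = -N/4
A = -10/3 (A = 10*(-4/3 + (⅓)*3) = 10*(-4/3 + 1) = 10*(-⅓) = -10/3 ≈ -3.3333)
A - 34*E(-2, 4) = -10/3 - (-17)*4/2 = -10/3 - 34*(-1) = -10/3 + 34 = 92/3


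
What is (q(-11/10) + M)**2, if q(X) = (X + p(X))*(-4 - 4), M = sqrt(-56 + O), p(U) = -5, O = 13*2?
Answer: 58786/25 + 488*I*sqrt(30)/5 ≈ 2351.4 + 534.58*I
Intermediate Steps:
O = 26
M = I*sqrt(30) (M = sqrt(-56 + 26) = sqrt(-30) = I*sqrt(30) ≈ 5.4772*I)
q(X) = 40 - 8*X (q(X) = (X - 5)*(-4 - 4) = (-5 + X)*(-8) = 40 - 8*X)
(q(-11/10) + M)**2 = ((40 - (-88)/10) + I*sqrt(30))**2 = ((40 - 8*(-11/10)) + I*sqrt(30))**2 = ((40 + 44/5) + I*sqrt(30))**2 = (244/5 + I*sqrt(30))**2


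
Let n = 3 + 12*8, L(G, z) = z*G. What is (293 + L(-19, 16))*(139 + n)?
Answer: -2618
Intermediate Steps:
L(G, z) = G*z
n = 99 (n = 3 + 96 = 99)
(293 + L(-19, 16))*(139 + n) = (293 - 19*16)*(139 + 99) = (293 - 304)*238 = -11*238 = -2618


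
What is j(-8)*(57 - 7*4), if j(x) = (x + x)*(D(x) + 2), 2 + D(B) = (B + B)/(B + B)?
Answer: -464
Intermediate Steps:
D(B) = -1 (D(B) = -2 + (B + B)/(B + B) = -2 + (2*B)/((2*B)) = -2 + (2*B)*(1/(2*B)) = -2 + 1 = -1)
j(x) = 2*x (j(x) = (x + x)*(-1 + 2) = (2*x)*1 = 2*x)
j(-8)*(57 - 7*4) = (2*(-8))*(57 - 7*4) = -16*(57 - 28) = -16*29 = -464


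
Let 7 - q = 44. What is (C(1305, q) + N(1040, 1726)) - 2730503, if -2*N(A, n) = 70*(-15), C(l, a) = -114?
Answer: -2730092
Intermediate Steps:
q = -37 (q = 7 - 1*44 = 7 - 44 = -37)
N(A, n) = 525 (N(A, n) = -35*(-15) = -1/2*(-1050) = 525)
(C(1305, q) + N(1040, 1726)) - 2730503 = (-114 + 525) - 2730503 = 411 - 2730503 = -2730092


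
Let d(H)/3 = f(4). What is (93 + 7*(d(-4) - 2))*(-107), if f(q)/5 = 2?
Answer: -30923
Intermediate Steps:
f(q) = 10 (f(q) = 5*2 = 10)
d(H) = 30 (d(H) = 3*10 = 30)
(93 + 7*(d(-4) - 2))*(-107) = (93 + 7*(30 - 2))*(-107) = (93 + 7*28)*(-107) = (93 + 196)*(-107) = 289*(-107) = -30923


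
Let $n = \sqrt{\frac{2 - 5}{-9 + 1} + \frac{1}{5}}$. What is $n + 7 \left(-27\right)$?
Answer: $-189 + \frac{\sqrt{230}}{20} \approx -188.24$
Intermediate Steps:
$n = \frac{\sqrt{230}}{20}$ ($n = \sqrt{- \frac{3}{-8} + \frac{1}{5}} = \sqrt{\left(-3\right) \left(- \frac{1}{8}\right) + \frac{1}{5}} = \sqrt{\frac{3}{8} + \frac{1}{5}} = \sqrt{\frac{23}{40}} = \frac{\sqrt{230}}{20} \approx 0.75829$)
$n + 7 \left(-27\right) = \frac{\sqrt{230}}{20} + 7 \left(-27\right) = \frac{\sqrt{230}}{20} - 189 = -189 + \frac{\sqrt{230}}{20}$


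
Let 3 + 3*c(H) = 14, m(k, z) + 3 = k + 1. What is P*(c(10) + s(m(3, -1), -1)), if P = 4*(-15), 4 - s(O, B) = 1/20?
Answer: -457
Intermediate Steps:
m(k, z) = -2 + k (m(k, z) = -3 + (k + 1) = -3 + (1 + k) = -2 + k)
c(H) = 11/3 (c(H) = -1 + (1/3)*14 = -1 + 14/3 = 11/3)
s(O, B) = 79/20 (s(O, B) = 4 - 1/20 = 79/20)
P = -60
P*(c(10) + s(m(3, -1), -1)) = -60*(11/3 + 79/20) = -60*457/60 = -457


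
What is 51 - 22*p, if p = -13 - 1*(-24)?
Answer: -191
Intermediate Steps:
p = 11 (p = -13 + 24 = 11)
51 - 22*p = 51 - 22*11 = 51 - 242 = -191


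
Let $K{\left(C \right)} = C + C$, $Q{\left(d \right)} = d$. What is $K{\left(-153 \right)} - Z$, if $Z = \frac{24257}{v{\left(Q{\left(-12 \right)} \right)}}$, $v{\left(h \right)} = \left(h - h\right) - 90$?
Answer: $- \frac{3283}{90} \approx -36.478$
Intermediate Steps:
$v{\left(h \right)} = -90$ ($v{\left(h \right)} = 0 - 90 = -90$)
$K{\left(C \right)} = 2 C$
$Z = - \frac{24257}{90}$ ($Z = \frac{24257}{-90} = 24257 \left(- \frac{1}{90}\right) = - \frac{24257}{90} \approx -269.52$)
$K{\left(-153 \right)} - Z = 2 \left(-153\right) - - \frac{24257}{90} = -306 + \frac{24257}{90} = - \frac{3283}{90}$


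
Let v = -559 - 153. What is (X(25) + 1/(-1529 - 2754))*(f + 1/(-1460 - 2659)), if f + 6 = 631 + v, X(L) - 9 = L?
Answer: -52183867834/17641677 ≈ -2958.0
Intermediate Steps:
X(L) = 9 + L
v = -712
f = -87 (f = -6 + (631 - 712) = -6 - 81 = -87)
(X(25) + 1/(-1529 - 2754))*(f + 1/(-1460 - 2659)) = ((9 + 25) + 1/(-1529 - 2754))*(-87 + 1/(-1460 - 2659)) = (34 + 1/(-4283))*(-87 + 1/(-4119)) = (34 - 1/4283)*(-87 - 1/4119) = (145621/4283)*(-358354/4119) = -52183867834/17641677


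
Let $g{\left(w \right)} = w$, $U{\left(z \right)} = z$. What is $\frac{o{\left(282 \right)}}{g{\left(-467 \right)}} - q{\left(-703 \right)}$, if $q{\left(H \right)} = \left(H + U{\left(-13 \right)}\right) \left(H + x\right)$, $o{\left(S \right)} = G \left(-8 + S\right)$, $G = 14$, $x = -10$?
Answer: $- \frac{238411072}{467} \approx -5.1052 \cdot 10^{5}$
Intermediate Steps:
$o{\left(S \right)} = -112 + 14 S$ ($o{\left(S \right)} = 14 \left(-8 + S\right) = -112 + 14 S$)
$q{\left(H \right)} = \left(-13 + H\right) \left(-10 + H\right)$ ($q{\left(H \right)} = \left(H - 13\right) \left(H - 10\right) = \left(-13 + H\right) \left(-10 + H\right)$)
$\frac{o{\left(282 \right)}}{g{\left(-467 \right)}} - q{\left(-703 \right)} = \frac{-112 + 14 \cdot 282}{-467} - \left(130 + \left(-703\right)^{2} - -16169\right) = \left(-112 + 3948\right) \left(- \frac{1}{467}\right) - \left(130 + 494209 + 16169\right) = 3836 \left(- \frac{1}{467}\right) - 510508 = - \frac{3836}{467} - 510508 = - \frac{238411072}{467}$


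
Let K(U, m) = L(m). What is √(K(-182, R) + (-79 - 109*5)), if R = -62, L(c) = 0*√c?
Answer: 4*I*√39 ≈ 24.98*I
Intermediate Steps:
L(c) = 0
K(U, m) = 0
√(K(-182, R) + (-79 - 109*5)) = √(0 + (-79 - 109*5)) = √(0 + (-79 - 545)) = √(0 - 624) = √(-624) = 4*I*√39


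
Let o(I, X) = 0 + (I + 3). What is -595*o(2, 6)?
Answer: -2975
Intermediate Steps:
o(I, X) = 3 + I (o(I, X) = 0 + (3 + I) = 3 + I)
-595*o(2, 6) = -595*(3 + 2) = -595*5 = -2975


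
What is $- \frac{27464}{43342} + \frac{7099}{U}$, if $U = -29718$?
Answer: $- \frac{43225385}{49539906} \approx -0.87254$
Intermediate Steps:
$- \frac{27464}{43342} + \frac{7099}{U} = - \frac{27464}{43342} + \frac{7099}{-29718} = \left(-27464\right) \frac{1}{43342} + 7099 \left(- \frac{1}{29718}\right) = - \frac{13732}{21671} - \frac{7099}{29718} = - \frac{43225385}{49539906}$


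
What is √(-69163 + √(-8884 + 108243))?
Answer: √(-69163 + √99359) ≈ 262.39*I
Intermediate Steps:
√(-69163 + √(-8884 + 108243)) = √(-69163 + √99359)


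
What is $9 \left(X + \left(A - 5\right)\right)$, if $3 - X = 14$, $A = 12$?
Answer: $-36$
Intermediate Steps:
$X = -11$ ($X = 3 - 14 = -11$)
$9 \left(X + \left(A - 5\right)\right) = 9 \left(-11 + \left(12 - 5\right)\right) = 9 \left(-11 + 7\right) = 9 \left(-4\right) = -36$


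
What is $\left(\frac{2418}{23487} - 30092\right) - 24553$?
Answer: $- \frac{427814899}{7829} \approx -54645.0$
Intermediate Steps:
$\left(\frac{2418}{23487} - 30092\right) - 24553 = \left(2418 \cdot \frac{1}{23487} - 30092\right) - 24553 = \left(\frac{806}{7829} - 30092\right) - 24553 = - \frac{235589462}{7829} - 24553 = - \frac{427814899}{7829}$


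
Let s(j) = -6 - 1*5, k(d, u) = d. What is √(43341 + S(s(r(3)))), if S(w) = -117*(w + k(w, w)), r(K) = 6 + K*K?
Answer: √45915 ≈ 214.28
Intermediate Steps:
r(K) = 6 + K²
s(j) = -11 (s(j) = -6 - 5 = -11)
S(w) = -234*w (S(w) = -117*(w + w) = -234*w)
√(43341 + S(s(r(3)))) = √(43341 - 234*(-11)) = √(43341 + 2574) = √45915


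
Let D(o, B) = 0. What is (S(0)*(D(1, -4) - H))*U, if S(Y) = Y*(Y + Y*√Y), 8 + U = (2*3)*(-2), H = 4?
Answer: 0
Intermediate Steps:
U = -20 (U = -8 + (2*3)*(-2) = -8 + 6*(-2) = -8 - 12 = -20)
S(Y) = Y*(Y + Y^(3/2))
(S(0)*(D(1, -4) - H))*U = ((0² + 0^(5/2))*(0 - 1*4))*(-20) = ((0 + 0)*(0 - 4))*(-20) = (0*(-4))*(-20) = 0*(-20) = 0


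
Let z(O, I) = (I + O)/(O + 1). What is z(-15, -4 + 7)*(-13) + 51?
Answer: 279/7 ≈ 39.857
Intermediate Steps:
z(O, I) = (I + O)/(1 + O)
z(-15, -4 + 7)*(-13) + 51 = (((-4 + 7) - 15)/(1 - 15))*(-13) + 51 = ((3 - 15)/(-14))*(-13) + 51 = -1/14*(-12)*(-13) + 51 = (6/7)*(-13) + 51 = -78/7 + 51 = 279/7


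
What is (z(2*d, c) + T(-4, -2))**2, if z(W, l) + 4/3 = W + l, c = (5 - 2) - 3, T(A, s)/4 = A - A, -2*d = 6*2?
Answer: 1600/9 ≈ 177.78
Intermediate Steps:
d = -6 (d = -3*2 = -1/2*12 = -6)
T(A, s) = 0 (T(A, s) = 4*(A - A) = 4*0 = 0)
c = 0 (c = 3 - 3 = 0)
z(W, l) = -4/3 + W + l (z(W, l) = -4/3 + (W + l) = -4/3 + W + l)
(z(2*d, c) + T(-4, -2))**2 = ((-4/3 + 2*(-6) + 0) + 0)**2 = ((-4/3 - 12 + 0) + 0)**2 = (-40/3 + 0)**2 = (-40/3)**2 = 1600/9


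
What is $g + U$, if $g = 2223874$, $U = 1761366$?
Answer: $3985240$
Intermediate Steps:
$g + U = 2223874 + 1761366 = 3985240$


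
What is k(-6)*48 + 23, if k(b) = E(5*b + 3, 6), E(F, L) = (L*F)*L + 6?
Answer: -46345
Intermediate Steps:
E(F, L) = 6 + F*L² (E(F, L) = (F*L)*L + 6 = F*L² + 6 = 6 + F*L²)
k(b) = 114 + 180*b (k(b) = 6 + (5*b + 3)*6² = 6 + (3 + 5*b)*36 = 6 + (108 + 180*b) = 114 + 180*b)
k(-6)*48 + 23 = (114 + 180*(-6))*48 + 23 = (114 - 1080)*48 + 23 = -966*48 + 23 = -46368 + 23 = -46345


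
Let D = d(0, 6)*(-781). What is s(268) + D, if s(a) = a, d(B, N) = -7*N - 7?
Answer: 38537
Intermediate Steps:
d(B, N) = -7 - 7*N
D = 38269 (D = (-7 - 7*6)*(-781) = (-7 - 42)*(-781) = -49*(-781) = 38269)
s(268) + D = 268 + 38269 = 38537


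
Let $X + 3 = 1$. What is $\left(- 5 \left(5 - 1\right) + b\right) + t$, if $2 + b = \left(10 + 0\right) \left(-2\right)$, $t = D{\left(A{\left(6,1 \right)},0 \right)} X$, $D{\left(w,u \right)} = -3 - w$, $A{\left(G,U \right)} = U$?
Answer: $-34$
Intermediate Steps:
$X = -2$ ($X = -3 + 1 = -2$)
$t = 8$ ($t = \left(-3 - 1\right) \left(-2\right) = \left(-4\right) \left(-2\right) = 8$)
$b = -22$ ($b = -2 + \left(10 + 0\right) \left(-2\right) = -2 + 10 \left(-2\right) = -2 - 20 = -22$)
$\left(- 5 \left(5 - 1\right) + b\right) + t = \left(- 5 \left(5 - 1\right) - 22\right) + 8 = \left(\left(-5\right) 4 - 22\right) + 8 = \left(-20 - 22\right) + 8 = -42 + 8 = -34$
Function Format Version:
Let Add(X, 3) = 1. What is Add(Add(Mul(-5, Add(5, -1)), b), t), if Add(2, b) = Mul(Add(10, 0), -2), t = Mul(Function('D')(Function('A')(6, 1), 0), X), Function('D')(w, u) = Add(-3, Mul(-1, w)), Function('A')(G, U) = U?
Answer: -34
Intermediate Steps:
X = -2 (X = Add(-3, 1) = -2)
t = 8 (t = Mul(Add(-3, Mul(-1, 1)), -2) = Mul(Add(-3, -1), -2) = Mul(-4, -2) = 8)
b = -22 (b = Add(-2, Mul(Add(10, 0), -2)) = Add(-2, Mul(10, -2)) = Add(-2, -20) = -22)
Add(Add(Mul(-5, Add(5, -1)), b), t) = Add(Add(Mul(-5, Add(5, -1)), -22), 8) = Add(Add(Mul(-5, 4), -22), 8) = Add(Add(-20, -22), 8) = Add(-42, 8) = -34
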